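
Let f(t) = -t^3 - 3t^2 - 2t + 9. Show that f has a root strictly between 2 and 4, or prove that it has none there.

f has no root in that interval.

f(2) = -15 and f(4) = -111, both negative, so a sign-change argument is unavailable; we show f keeps this sign on the whole interval.
Shift to the endpoint 2: with t = 2 + u (0 < u < 2), one computes f(2 + u) = -u^3 - 9u^2 - 26u - 15.
The nonzero coefficients here are all negative, so for u > 0 every term is negative (or zero), and the constant term -15 is strictly negative.
Therefore f(t) < 0 throughout (2, 4), and f has no zero there.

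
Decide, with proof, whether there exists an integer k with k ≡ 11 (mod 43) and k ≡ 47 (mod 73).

Since 43 and 73 share no common factor, CRT says the pair of congruences has a solution (unique mod 3139).
Write k = 11 + 43t and require 11 + 43t ≡ 47 (mod 73), i.e. 43t ≡ 36 (mod 73).
Since 43·17 = 731 = 10·73 + 1, the inverse of 43 mod 73 is 17.
Therefore t ≡ 17·36 = 612 ≡ 28 (mod 73).
With t = 28: k = 11 + 43·28 = 1215.
Indeed 1215 ≡ 11 (mod 43) and 1215 ≡ 47 (mod 73).

k = 1215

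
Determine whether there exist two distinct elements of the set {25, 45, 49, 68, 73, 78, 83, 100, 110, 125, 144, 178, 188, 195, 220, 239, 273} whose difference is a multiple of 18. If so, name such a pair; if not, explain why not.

No, no such pair exists.

Two integers differ by a multiple of 18 exactly when they have the same residue mod 18. The residues are 25↦7, 45↦9, 49↦13, 68↦14, 73↦1, 78↦6, 83↦11, 100↦10, 110↦2, 125↦17, 144↦0, 178↦16, 188↦8, 195↦15, 220↦4, 239↦5, 273↦3.
No residue repeats among the 17 elements, so no pair has difference ≡ 0 (mod 18).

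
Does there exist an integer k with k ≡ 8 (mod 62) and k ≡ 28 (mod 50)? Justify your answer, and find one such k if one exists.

k = 628

Here gcd(62, 50) = 2, and both 8 and 28 leave remainder 0 mod 2, so the system is consistent.
Write k = 8 + 62t. Then 62t ≡ 28 − 8 ≡ 20 (mod 50); dividing through by 2 gives 31t ≡ 10 (mod 25).
31 ≡ 6 (mod 25), so this reads 6t ≡ 10 (mod 25). Note 6·21 = 126 ≡ 1 (mod 25) (as 126 − 1 = 5·25), so 6⁻¹ ≡ 21.
Multiplying by 21: t ≡ 21·10 = 210 ≡ 10 (mod 25).
Then k = 8 + 62·10 = 628.
Indeed 628 ≡ 8 (mod 62) and 628 ≡ 28 (mod 50).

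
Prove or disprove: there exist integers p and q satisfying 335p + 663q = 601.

p = 77, q = -38

Since gcd(335, 663) = 1, every integer is an integer combination of 335 and 663.
Euclidean algorithm: 663 = 1·335 + 328, 335 = 1·328 + 7, 328 = 46·7 + 6, 7 = 1·6 + 1, 6 = 6·1 + 0.
Back-substituting, 1 = 7 − 1·6 = 7 − (328 − 46·7) = −328 + 47·7 = −328 + 47·(335 − 1·328) = 47·335 − 48·328 = 47·335 − 48·(663 − 1·335) = −48·663 + 95·335; that is, 335·95 + 663·(-48) = 1.
Multiplying through by 601: p = 95·601 = 57095, q = (-48)·601 = -28848 is a solution.
Shifting by a multiple of (663, −335) keeps it a solution: p = 57095 − 86·663 = 77, q = -28848 + 86·335 = -38.
Indeed 335·77 + 663·(-38) = 25795 − 25194 = 601.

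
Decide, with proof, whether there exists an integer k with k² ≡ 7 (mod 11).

Squares mod 11 repeat after k = 5 (as (−k)² = k²); for k = 0..5 they are 0, 1, 4, 9, 5, 3.
So the quadratic residues mod 11 are {0, 1, 3, 4, 5, 9}, and 7 is not among them.
Therefore k² ≡ 7 (mod 11) has no solution.

No such integer exists.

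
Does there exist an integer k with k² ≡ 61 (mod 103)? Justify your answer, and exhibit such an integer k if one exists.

k = 24 works: 24² = 576, and 576 − 61 = 515 = 5·103.

k = 24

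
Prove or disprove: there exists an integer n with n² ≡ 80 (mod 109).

n = 25

Take n = 25. Then 25² = 625 = 5·109 + 80, so 25² ≡ 80 (mod 109).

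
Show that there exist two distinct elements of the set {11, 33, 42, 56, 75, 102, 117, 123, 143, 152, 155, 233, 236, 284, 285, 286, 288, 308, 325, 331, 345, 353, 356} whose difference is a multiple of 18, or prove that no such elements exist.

Yes: 11 and 155.

Reduce each element mod 18: 11↦11, 33↦15, 42↦6, 56↦2, 75↦3, 102↦12, 117↦9, 123↦15, 143↦17, 152↦8, 155↦11, 233↦17, 236↦2, 284↦14, 285↦15, 286↦16, 288↦0, 308↦2, 325↦1, 331↦7, 345↦3, 353↦11, 356↦14. The residue 11 repeats (at 11 and 155), and 155 − 11 = 144 = 8·18.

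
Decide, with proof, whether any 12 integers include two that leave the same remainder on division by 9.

True.

Each integer lies in one of the 9 residue classes modulo 9.
Placing 12 integers into 9 classes, some class receives at least two — say a and b.
So a and b have equal remainders mod 9, which is exactly what was to be shown.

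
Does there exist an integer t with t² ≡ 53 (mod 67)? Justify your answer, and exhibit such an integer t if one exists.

There is no such integer.

67 is prime, so by Euler's criterion 53 is a square mod 67 iff 53^((67−1)/2) = 53^33 ≡ 1 (mod 67).
Repeated squaring mod 67: 53^2 = 2809 ≡ 62; 53^4 ≡ 62² = 3844 ≡ 25; 53^8 ≡ 25² = 625 ≡ 22; 53^16 ≡ 22² = 484 ≡ 15; 53^32 ≡ 15² = 225 ≡ 24.
Since 33 = 32 + 1, 53^33 ≡ 24 · 53; multiplying out mod 67: 24·53 = 1272 ≡ 66. Thus 53^33 ≡ 66 ≡ −1 (mod 67).
By Euler's criterion 53 is a quadratic non-residue mod 67: no t satisfies t² ≡ 53 (mod 67).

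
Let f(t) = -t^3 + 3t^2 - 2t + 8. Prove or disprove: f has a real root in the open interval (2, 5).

f(2) = 8 and f(5) = -52, which have opposite signs.
f is continuous everywhere (it is a polynomial), in particular on [2, 5].
By the Intermediate Value Theorem, f takes the value 0 somewhere in the open interval.

Yes, f has a root in the interval.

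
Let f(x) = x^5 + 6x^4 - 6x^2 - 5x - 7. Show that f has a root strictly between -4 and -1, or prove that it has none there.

Yes, f has a root in the interval.

f(-4) = 429 and f(-1) = -3, which have opposite signs.
Since f is a polynomial it is continuous on [-4, -1].
By the Intermediate Value Theorem, f takes the value 0 somewhere in the open interval.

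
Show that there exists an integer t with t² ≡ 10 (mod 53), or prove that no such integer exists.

t = 13

Take t = 13. Then 13² = 169 = 3·53 + 10, so 13² ≡ 10 (mod 53).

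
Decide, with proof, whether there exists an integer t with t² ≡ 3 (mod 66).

t = 27

Take t = 27. Then 27² = 729 = 11·66 + 3, so 27² ≡ 3 (mod 66).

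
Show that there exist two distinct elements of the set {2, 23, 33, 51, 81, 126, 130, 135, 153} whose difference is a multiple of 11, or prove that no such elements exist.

There is no such pair.

Two integers differ by a multiple of 11 exactly when they have the same residue mod 11. The residues are 2↦2, 23↦1, 33↦0, 51↦7, 81↦4, 126↦5, 130↦9, 135↦3, 153↦10.
No residue repeats among the 9 elements, so no pair has difference ≡ 0 (mod 11).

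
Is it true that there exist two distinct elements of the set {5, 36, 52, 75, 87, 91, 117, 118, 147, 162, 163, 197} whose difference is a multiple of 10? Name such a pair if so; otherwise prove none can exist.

The pair (5, 75) works.

Both 5 and 75 leave remainder 5 on division by 10; their difference 70 = 7·10 is a multiple of 10.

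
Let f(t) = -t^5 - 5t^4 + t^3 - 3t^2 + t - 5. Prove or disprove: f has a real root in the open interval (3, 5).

f(3) = -650 and f(5) = -6200, both negative, so a sign-change argument is unavailable; we show f keeps this sign on the whole interval.
Substitute t = 3 + u, where 0 < u < 2 on the interval. Expanding, f(3 + u) = -u^5 - 20u^4 - 149u^3 - 534u^2 - 935u - 650.
The nonzero coefficients here are all negative, so for u > 0 every term is negative (or zero), and the constant term -650 is strictly negative.
So f is strictly negative on (3, 5); no root exists in the interval.

No.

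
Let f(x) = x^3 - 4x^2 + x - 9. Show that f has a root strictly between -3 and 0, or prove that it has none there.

No such root exists.

The endpoint values f(-3) = -75 and f(0) = -9 are both negative. Claim: f(x) < 0 for every x in (-3, 0).
Substitute x = −u, where 0 < u < 3 on the interval. Expanding, f(−u) = -u^3 - 4u^2 - u - 9.
The nonzero coefficients here are all negative, so for u > 0 every term is negative (or zero), and the constant term -9 is strictly negative.
So f is strictly negative on (-3, 0); no root exists in the interval.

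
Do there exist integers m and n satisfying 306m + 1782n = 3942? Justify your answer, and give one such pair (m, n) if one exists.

gcd(306, 1782) = 18, and 18 divides 3942, so integer solutions exist.
Dividing through by 18 reduces the equation to 17m + 99n = 219.
Dividing repeatedly: 99 = 5·17 + 14, 17 = 1·14 + 3, 14 = 4·3 + 2, 3 = 1·2 + 1, 2 = 2·1 + 0.
Unwinding: 1 = 3 − 1·2 = 3 − (14 − 4·3) = −14 + 5·3 = −14 + 5·(17 − 1·14) = 5·17 − 6·14 = 5·17 − 6·(99 − 5·17) = −6·99 + 35·17, i.e. 17·35 + 99·(-6) = 1.
Multiplying through by 219: m = 35·219 = 7665, n = (-6)·219 = -1314 is a solution.
Shifting by a multiple of (99, −17) keeps it a solution: m = 7665 − 77·99 = 42, n = -1314 + 77·17 = -5.
Check: 306·42 + 1782·(-5) = 12852 − 8910 = 3942. ✓

m = 42, n = -5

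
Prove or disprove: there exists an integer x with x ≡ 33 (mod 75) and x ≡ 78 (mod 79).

gcd(75, 79) = 1, so the Chinese Remainder Theorem guarantees exactly one residue class mod 5925 satisfying both.
Write x = 33 + 75t and require 33 + 75t ≡ 78 (mod 79), i.e. 75t ≡ 45 (mod 79).
Invert 75 mod 79 by the Euclidean algorithm: 79 = 1·75 + 4, 75 = 18·4 + 3, 4 = 1·3 + 1, 3 = 3·1 + 0; back-substituting, 1 = 4 − 1·3 = 4 − (75 − 18·4) = −75 + 19·4 = −75 + 19·(79 − 1·75) = 19·79 − 20·75. Hence 75·(-20) ≡ 1, so 75⁻¹ ≡ -20 ≡ 59 (mod 79).
Multiplying by 59: t ≡ 59·45 = 2655 ≡ 48 (mod 79).
With t = 48: x = 33 + 75·48 = 3633.
Indeed 3633 ≡ 33 (mod 75) and 3633 ≡ 78 (mod 79).

x = 3633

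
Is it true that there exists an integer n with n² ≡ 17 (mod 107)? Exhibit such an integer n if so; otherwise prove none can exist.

No such integer exists.

Apply Euler's criterion with the prime 107: 17 is a quadratic residue iff 17^53 ≡ 1 (mod 107), and a non-residue iff it is ≡ −1.
Squaring successively (mod 107): 17^2 = 289 ≡ 75; 17^4 ≡ 75² = 5625 ≡ 61; 17^8 ≡ 61² = 3721 ≡ 83; 17^16 ≡ 83² = 6889 ≡ 41; 17^32 ≡ 41² = 1681 ≡ 76.
Since 53 = 32 + 16 + 4 + 1, 17^53 ≡ 76 · 41 · 61 · 17; multiplying out mod 107: 76·41 = 3116 ≡ 13, then 13·61 = 793 ≡ 44, then 44·17 = 748 ≡ 106. Thus 17^53 ≡ 106 ≡ −1 (mod 107).
The value −1 means 17 is a non-residue modulo 107, so n² ≡ 17 (mod 107) is impossible.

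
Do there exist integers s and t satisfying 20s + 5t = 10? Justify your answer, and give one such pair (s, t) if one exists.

Every value of 20s + 5t is a multiple of gcd(20, 5) = 5; since 5 ∣ 10, solutions exist.
Dividing through by 5 reduces the equation to 4s + 1t = 2.
The coefficient of t is 1, so setting s = 0 and t = 2 already solves it.
Indeed 20·0 + 5·2 = 0 + 10 = 10.

s = 0, t = 2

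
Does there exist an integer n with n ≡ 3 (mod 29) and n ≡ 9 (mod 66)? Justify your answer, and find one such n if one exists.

gcd(29, 66) = 1, so the Chinese Remainder Theorem guarantees exactly one residue class mod 1914 satisfying both.
Write n = 3 + 29t and require 3 + 29t ≡ 9 (mod 66), i.e. 29t ≡ 6 (mod 66).
Note 29·41 = 1189 ≡ 1 (mod 66) (as 1189 − 1 = 18·66), so 29⁻¹ ≡ 41.
Therefore t ≡ 41·6 = 246 ≡ 48 (mod 66).
With t = 48: n = 3 + 29·48 = 1395.
Verify: 1395 = 48·29 + 3 and 1395 = 21·66 + 9. ✓

n = 1395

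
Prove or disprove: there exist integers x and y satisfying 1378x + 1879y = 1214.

x = 1299, y = -952

1378 and 1879 are coprime, so 1378x + 1879y ranges over all of ℤ.
Run the Euclidean algorithm on 1879 and 1378: 1879 = 1·1378 + 501, 1378 = 2·501 + 376, 501 = 1·376 + 125, 376 = 3·125 + 1, 125 = 125·1 + 0.
Working back up the chain: 1 = 376 − 3·125 = 376 − 3·(501 − 1·376) = −3·501 + 4·376 = −3·501 + 4·(1378 − 2·501) = 4·1378 − 11·501 = 4·1378 − 11·(1879 − 1·1378) = −11·1879 + 15·1378. So 1378·15 + 1879·(-11) = 1.
Multiplying through by 1214: x = 15·1214 = 18210, y = (-11)·1214 = -13354 is a solution.
Subtracting 9·1879 from x and adding 9·1378 to y gives the tidier solution (1299, -952).
Indeed 1378·1299 + 1879·(-952) = 1790022 − 1788808 = 1214.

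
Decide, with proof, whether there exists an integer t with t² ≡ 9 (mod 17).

t = 3

Take t = 3. Then 3² = 9, and since 0 ≤ 9 < 17 this is already reduced: 3² ≡ 9 (mod 17).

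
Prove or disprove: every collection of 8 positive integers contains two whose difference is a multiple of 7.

Each integer lies in one of the 7 residue classes modulo 7.
Placing 8 integers into 7 classes, some class receives at least two — say a and b.
Equal remainders mean a − b ≡ 0 (mod 7), so 7 divides their difference.

Yes, this is always true.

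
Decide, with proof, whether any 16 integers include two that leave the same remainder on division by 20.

No; for instance {58, 59, 60, 61, 62, 63, 64, 65, 66, 67, 68, 69, 70, 71, 72, 73} is a counterexample.

Consider the 16 integers 58, 59, …, 73. They lie in distinct residue classes modulo 20, since 16 ≤ 20.
Hence this collection has no pair with equal remainders mod 20, disproving the claim.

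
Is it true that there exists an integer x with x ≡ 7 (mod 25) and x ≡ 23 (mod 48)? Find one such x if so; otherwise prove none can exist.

The moduli 25 and 48 are coprime, so by the Chinese Remainder Theorem a unique solution modulo 1200 exists.
Write x = 7 + 25t and require 7 + 25t ≡ 23 (mod 48), i.e. 25t ≡ 16 (mod 48).
Note 25·25 = 625 ≡ 1 (mod 48) (as 625 − 1 = 13·48), so 25⁻¹ ≡ 25.
Therefore t ≡ 25·16 = 400 ≡ 16 (mod 48).
With t = 16: x = 7 + 25·16 = 407.
Check: 407 mod 25 = 7, 407 mod 48 = 23. ✓

x = 407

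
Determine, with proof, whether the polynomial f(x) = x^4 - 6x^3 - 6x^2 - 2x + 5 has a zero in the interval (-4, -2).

f(-4) = 557 and f(-2) = 49, both positive, so a sign-change argument is unavailable; we show f keeps this sign on the whole interval.
Shift to the endpoint -2: with x = -2 − u (0 < u < 2), one computes f(-2 − u) = u^4 + 14u^3 + 54u^2 + 82u + 49.
The nonzero coefficients here are all positive, so for u > 0 every term is positive (or zero), and the constant term 49 is strictly positive.
Therefore f(x) > 0 throughout (-4, -2), and f has no zero there.

No.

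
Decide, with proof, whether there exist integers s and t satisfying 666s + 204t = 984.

Since gcd(666, 204) = 6 and 984 = 6·164, Bézout's identity guarantees a solution.
Dividing through by 6 reduces the equation to 111s + 34t = 164.
Dividing repeatedly: 111 = 3·34 + 9, 34 = 3·9 + 7, 9 = 1·7 + 2, 7 = 3·2 + 1, 2 = 2·1 + 0.
Working back up the chain: 1 = 7 − 3·2 = 7 − 3·(9 − 1·7) = −3·9 + 4·7 = −3·9 + 4·(34 − 3·9) = 4·34 − 15·9 = 4·34 − 15·(111 − 3·34) = −15·111 + 49·34. So 111·(-15) + 34·49 = 1.
Multiplying through by 164: s = (-15)·164 = -2460, t = 49·164 = 8036 is a solution.
Shifting by a multiple of (34, −111) keeps it a solution: s = -2460 + 73·34 = 22, t = 8036 − 73·111 = -67.
Indeed 666·22 + 204·(-67) = 14652 − 13668 = 984.

s = 22, t = -67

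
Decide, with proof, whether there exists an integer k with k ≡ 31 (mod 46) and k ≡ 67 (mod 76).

k = 675

The moduli are not coprime: gcd(46, 76) = 2. Compatibility requires 2 ∣ (67 − 31) = 36, which holds, so solutions exist.
Write k = 31 + 46t. Then 46t ≡ 67 − 31 ≡ 36 (mod 76); dividing through by 2 gives 23t ≡ 18 (mod 38).
Note 23·5 = 115 ≡ 1 (mod 38) (as 115 − 1 = 3·38), so 23⁻¹ ≡ 5.
Therefore t ≡ 5·18 = 90 ≡ 14 (mod 38).
Then k = 31 + 46·14 = 675.
Indeed 675 ≡ 31 (mod 46) and 675 ≡ 67 (mod 76).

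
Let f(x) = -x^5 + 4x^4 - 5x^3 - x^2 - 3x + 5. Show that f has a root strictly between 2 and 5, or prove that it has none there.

No.

f(2) = -13 and f(5) = -1285, both negative, so a sign-change argument is unavailable; we show f keeps this sign on the whole interval.
Substitute x = 2 + u, where 0 < u < 3 on the interval. Expanding, f(2 + u) = -u^5 - 6u^4 - 13u^3 - 15u^2 - 19u - 13.
All 6 nonzero coefficients of this polynomial in u are negative; hence for u > 0 the value is a sum of negative terms (the constant -13 among them).
Therefore f(x) < 0 throughout (2, 5), and f has no zero there.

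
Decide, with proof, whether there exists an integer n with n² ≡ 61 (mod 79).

There is no such integer.

79 is prime, so by Euler's criterion 61 is a square mod 79 iff 61^((79−1)/2) = 61^39 ≡ 1 (mod 79).
Repeated squaring mod 79: 61^2 = 3721 ≡ 8; 61^4 ≡ 8² = 64 ≡ 64; 61^8 ≡ 64² = 4096 ≡ 67; 61^16 ≡ 67² = 4489 ≡ 65; 61^32 ≡ 65² = 4225 ≡ 38.
Since 39 = 32 + 4 + 2 + 1, 61^39 ≡ 38 · 64 · 8 · 61; multiplying out mod 79: 38·64 = 2432 ≡ 62, then 62·8 = 496 ≡ 22, then 22·61 = 1342 ≡ 78. Thus 61^39 ≡ 78 ≡ −1 (mod 79).
By Euler's criterion 61 is a quadratic non-residue mod 79: no n satisfies n² ≡ 61 (mod 79).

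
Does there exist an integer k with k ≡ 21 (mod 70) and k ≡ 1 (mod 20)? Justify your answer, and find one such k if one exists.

gcd(70, 20) = 10. A simultaneous solution exists iff 21 ≡ 1 (mod 10); here 21 mod 10 = 1 = 1 mod 10, so it does.
In fact k = 21 itself already satisfies 21 mod 20 = 1.
Indeed 21 ≡ 21 (mod 70) and 21 ≡ 1 (mod 20).

k = 21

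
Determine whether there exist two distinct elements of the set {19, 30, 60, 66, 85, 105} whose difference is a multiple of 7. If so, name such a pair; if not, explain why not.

There is no such pair.

Residues mod 7: 19↦5, 30↦2, 60↦4, 66↦3, 85↦1, 105↦0.
No residue repeats among the 6 elements, so no pair has difference ≡ 0 (mod 7).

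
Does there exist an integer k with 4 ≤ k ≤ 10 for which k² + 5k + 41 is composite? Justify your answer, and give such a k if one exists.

At k = 7: 7² + 5·7 + 41 = 125 = 5·25, which is composite.

k = 7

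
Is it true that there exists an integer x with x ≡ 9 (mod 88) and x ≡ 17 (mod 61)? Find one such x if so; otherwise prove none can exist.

Since 88 and 61 share no common factor, CRT says the pair of congruences has a solution (unique mod 5368).
Write x = 9 + 88t and require 9 + 88t ≡ 17 (mod 61), i.e. 88t ≡ 8 (mod 61).
88 ≡ 27 (mod 61), so this reads 27t ≡ 8 (mod 61). Note 27·52 = 1404 ≡ 1 (mod 61) (as 1404 − 1 = 23·61), so 27⁻¹ ≡ 52.
Therefore t ≡ 52·8 = 416 ≡ 50 (mod 61).
With t = 50: x = 9 + 88·50 = 4409.
Indeed 4409 ≡ 9 (mod 88) and 4409 ≡ 17 (mod 61).

x = 4409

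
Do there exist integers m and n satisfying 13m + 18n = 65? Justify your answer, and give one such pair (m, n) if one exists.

13 and 18 are coprime, so 13m + 18n ranges over all of ℤ.
Run the Euclidean algorithm on 18 and 13: 18 = 1·13 + 5, 13 = 2·5 + 3, 5 = 1·3 + 2, 3 = 1·2 + 1, 2 = 2·1 + 0.
Working back up the chain: 1 = 3 − 1·2 = 3 − (5 − 1·3) = −5 + 2·3 = −5 + 2·(13 − 2·5) = 2·13 − 5·5 = 2·13 − 5·(18 − 1·13) = −5·18 + 7·13. So 13·7 + 18·(-5) = 1.
Times 65: 13·455 + 18·(-325) = 65, so (455, -325) solves it.
Subtracting 25·18 from m and adding 25·13 to n gives the tidier solution (5, 0).
Indeed 13·5 + 18·0 = 65 + 0 = 65.

m = 5, n = 0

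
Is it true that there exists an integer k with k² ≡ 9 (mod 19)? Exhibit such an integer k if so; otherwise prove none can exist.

k = 16

k = 16 works: 16² = 256, and 256 − 9 = 247 = 13·19.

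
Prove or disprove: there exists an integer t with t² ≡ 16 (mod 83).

Take t = 79. Then 79² = 6241 = 75·83 + 16, so 79² ≡ 16 (mod 83).

t = 79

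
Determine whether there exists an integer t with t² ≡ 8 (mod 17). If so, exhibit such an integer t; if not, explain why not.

t = 12

Take t = 12. Then 12² = 144 = 8·17 + 8, so 12² ≡ 8 (mod 17).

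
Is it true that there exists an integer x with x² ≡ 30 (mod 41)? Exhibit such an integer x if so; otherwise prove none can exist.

Apply Euler's criterion with the prime 41: 30 is a quadratic residue iff 30^20 ≡ 1 (mod 41), and a non-residue iff it is ≡ −1.
Squaring successively (mod 41): 30^2 = 900 ≡ 39; 30^4 ≡ 39² = 1521 ≡ 4; 30^8 ≡ 4² = 16 ≡ 16; 30^16 ≡ 16² = 256 ≡ 10.
Since 20 = 16 + 4, 30^20 ≡ 10 · 4; multiplying out mod 41: 10·4 = 40 ≡ 40. Thus 30^20 ≡ 40 ≡ −1 (mod 41).
By Euler's criterion 30 is a quadratic non-residue mod 41: no x satisfies x² ≡ 30 (mod 41).

No, no such integer exists.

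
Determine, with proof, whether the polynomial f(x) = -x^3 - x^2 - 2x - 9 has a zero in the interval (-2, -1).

f has no root in that interval.

f(-2) = -1 and f(-1) = -7, both negative.
The derivative f'(x) = -3x^2 - 2x - 2 is a quadratic with discriminant (-2)² − 4·(-3)·(-2) = -20 < 0; it never vanishes, so it is always negative (sign of the leading coefficient).
So f is strictly decreasing; between -2 and -1 its values lie between f(-2) = -1 and f(-1) = -7, all negative. Therefore f has no root in (-2, -1).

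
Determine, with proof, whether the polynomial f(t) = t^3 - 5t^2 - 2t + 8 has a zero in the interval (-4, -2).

No.

The endpoint values f(-4) = -128 and f(-2) = -16 are both negative. Claim: f(t) < 0 for every t in (-4, -2).
Substitute t = -2 − u, where 0 < u < 2 on the interval. Expanding, f(-2 − u) = -u^3 - 11u^2 - 30u - 16.
All 4 nonzero coefficients of this polynomial in u are negative; hence for u > 0 the value is a sum of negative terms (the constant -16 among them).
Therefore f(t) < 0 throughout (-4, -2), and f has no zero there.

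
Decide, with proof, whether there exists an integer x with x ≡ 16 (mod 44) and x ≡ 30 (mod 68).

There is no such integer.

Reduce both congruences modulo 4, which divides 44 and 68: they say x ≡ 16 (mod 4) and x ≡ 30 (mod 4).
But 16 mod 4 = 0 while 30 mod 4 = 2, a contradiction.
Therefore no such x exists.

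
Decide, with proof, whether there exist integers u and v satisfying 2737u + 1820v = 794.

gcd(2737, 1820) = 7, so every integer of the form 2737u + 1820v is a multiple of 7.
But 794 = 7·113 + 3, so 7 ∤ 794.
Therefore 2737u + 1820v = 794 has no solution in integers.

No such integers exist.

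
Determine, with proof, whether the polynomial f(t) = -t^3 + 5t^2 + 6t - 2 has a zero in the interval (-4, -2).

The endpoint values f(-4) = 118 and f(-2) = 14 are both positive. Claim: f(t) > 0 for every t in (-4, -2).
Substitute t = -2 − u, where 0 < u < 2 on the interval. Expanding, f(-2 − u) = u^3 + 11u^2 + 26u + 14.
All 4 nonzero coefficients of this polynomial in u are positive; hence for u > 0 the value is a sum of positive terms (the constant 14 among them).
Therefore f(t) > 0 throughout (-4, -2), and f has no zero there.

f has no root in that interval.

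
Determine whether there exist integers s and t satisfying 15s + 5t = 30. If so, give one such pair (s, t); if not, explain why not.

Every value of 15s + 5t is a multiple of gcd(15, 5) = 5; since 5 ∣ 30, solutions exist.
Dividing through by 5 reduces the equation to 3s + 1t = 6.
The coefficient of t is 1, so setting s = 0 and t = 6 already solves it.
Indeed 15·0 + 5·6 = 0 + 30 = 30.

s = 0, t = 6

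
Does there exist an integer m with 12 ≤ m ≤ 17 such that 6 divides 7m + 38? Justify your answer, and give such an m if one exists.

m = 16

Scanning upward from m = 12 gives 122, 129, 136, 143, none divisible by 6. At m = 16 we get 7·16 + 38 = 150, and 150 = 6·25.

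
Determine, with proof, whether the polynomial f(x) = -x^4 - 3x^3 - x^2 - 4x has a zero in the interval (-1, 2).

f(-1) = 5 and f(2) = -52, which have opposite signs.
f is continuous everywhere (it is a polynomial), in particular on [-1, 2].
By the Intermediate Value Theorem, f takes the value 0 somewhere in the open interval.

Such a root exists.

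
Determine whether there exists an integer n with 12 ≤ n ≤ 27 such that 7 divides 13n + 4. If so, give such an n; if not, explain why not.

n = 18

n = 18 works, since 13·18 + 4 = 238 = 34·7.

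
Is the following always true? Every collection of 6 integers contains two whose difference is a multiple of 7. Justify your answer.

No; for instance {23, 24, 25, 26, 27, 28} is a counterexample.

Try 6 consecutive integers, 23, 24, …, 28. Their remainders mod 7 are 2, 3, 4, 5, 6, 0 — pairwise different, as any 6 ≤ 7 consecutive integers have distinct residues.
No two share a residue, so no pair has difference divisible by 7; the claim fails for this set.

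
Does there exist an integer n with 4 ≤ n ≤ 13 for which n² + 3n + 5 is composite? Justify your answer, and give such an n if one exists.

n = 5

At n = 5: 5² + 3·5 + 5 = 45 = 3·15, which is composite.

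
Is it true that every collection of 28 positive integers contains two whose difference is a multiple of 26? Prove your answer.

There are exactly 26 possible remainders on division by 26.
Placing 28 integers into 26 classes, some class receives at least two — say a and b.
Then a ≡ b (mod 26), i.e. 26 ∣ (a − b).

Yes.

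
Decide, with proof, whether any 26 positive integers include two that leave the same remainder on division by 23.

Partition the integers by their residue mod 23; there are 23 classes.
With 26 integers and only 23 classes, the pigeonhole principle forces two of them, say a and b, into the same class.
That is, a and b leave the same remainder on division by 23, as claimed.

Yes.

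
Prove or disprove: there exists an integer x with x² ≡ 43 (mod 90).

Reduce modulo 5, which divides 90: we would need x² ≡ 3 (mod 5).
Squares mod 5 repeat after x = 2 (as (−x)² = x²); for x = 0..2 they are 0, 1, 4.
The set of squares mod 5 is therefore {0, 1, 4}, which does not contain 3.
Therefore x² ≡ 43 (mod 90) has no solution.

No such integer exists.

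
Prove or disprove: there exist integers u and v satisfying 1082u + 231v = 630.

1082 and 231 are coprime, so 1082u + 231v ranges over all of ℤ.
Dividing repeatedly: 1082 = 4·231 + 158, 231 = 1·158 + 73, 158 = 2·73 + 12, 73 = 6·12 + 1, 12 = 12·1 + 0.
Back-substituting, 1 = 73 − 6·12 = 73 − 6·(158 − 2·73) = −6·158 + 13·73 = −6·158 + 13·(231 − 1·158) = 13·231 − 19·158 = 13·231 − 19·(1082 − 4·231) = −19·1082 + 89·231; that is, 1082·(-19) + 231·89 = 1.
Scaling by 630 gives the particular solution (u, v) = (-11970, 56070).
The general solution is u = -11970 + 231k, v = 56070 − 1082k; taking k = 52 gives the smaller pair u = 42, v = -194.
Check: 1082·42 + 231·(-194) = 45444 − 44814 = 630. ✓

u = 42, v = -194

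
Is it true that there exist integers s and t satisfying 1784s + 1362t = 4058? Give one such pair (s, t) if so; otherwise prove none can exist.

s = 313, t = -407

gcd(1784, 1362) = 2, and 2 divides 4058, so integer solutions exist.
Dividing through by 2 reduces the equation to 892s + 681t = 2029.
Run the Euclidean algorithm on 892 and 681: 892 = 1·681 + 211, 681 = 3·211 + 48, 211 = 4·48 + 19, 48 = 2·19 + 10, 19 = 1·10 + 9, 10 = 1·9 + 1, 9 = 9·1 + 0.
Unwinding: 1 = 10 − 1·9 = 10 − (19 − 1·10) = −19 + 2·10 = −19 + 2·(48 − 2·19) = 2·48 − 5·19 = 2·48 − 5·(211 − 4·48) = −5·211 + 22·48 = −5·211 + 22·(681 − 3·211) = 22·681 − 71·211 = 22·681 − 71·(892 − 1·681) = −71·892 + 93·681, i.e. 892·(-71) + 681·93 = 1.
Times 2029: 892·(-144059) + 681·188697 = 2029, so (-144059, 188697) solves it.
Adding 212·681 to s and subtracting 212·892 from t gives the tidier solution (313, -407).
Indeed 1784·313 + 1362·(-407) = 558392 − 554334 = 4058.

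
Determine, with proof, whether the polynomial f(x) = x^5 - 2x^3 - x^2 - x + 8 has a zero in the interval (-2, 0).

Yes, f has a root in the interval.

f(-2) = -10 and f(0) = 8, which have opposite signs.
f is continuous everywhere (it is a polynomial), in particular on [-2, 0].
By the Intermediate Value Theorem, f takes the value 0 somewhere in the open interval.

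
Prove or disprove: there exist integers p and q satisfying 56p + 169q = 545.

56 and 169 are coprime, so 56p + 169q ranges over all of ℤ.
Run the Euclidean algorithm on 169 and 56: 169 = 3·56 + 1, 56 = 56·1 + 0.
Working back up the chain: 1 = 169 − 3·56. So 56·(-3) + 169·1 = 1.
Scaling by 545 gives the particular solution (p, q) = (-1635, 545).
Shifting by a multiple of (169, −56) keeps it a solution: p = -1635 + 10·169 = 55, q = 545 − 10·56 = -15.
Check: 56·55 + 169·(-15) = 3080 − 2535 = 545. ✓

p = 55, q = -15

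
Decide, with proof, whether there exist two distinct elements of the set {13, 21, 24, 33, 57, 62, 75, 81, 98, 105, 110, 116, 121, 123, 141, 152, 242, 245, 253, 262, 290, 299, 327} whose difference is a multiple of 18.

13 and 121 are such a pair.

13 mod 18 = 13 and 121 mod 18 = 13, so 121 − 13 = 108 = 6·18.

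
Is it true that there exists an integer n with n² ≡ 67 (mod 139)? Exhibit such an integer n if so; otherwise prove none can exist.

n = 117 works: 117² = 13689, and 13689 − 67 = 13622 = 98·139.

n = 117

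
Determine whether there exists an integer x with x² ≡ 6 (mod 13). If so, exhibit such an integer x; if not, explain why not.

Since (13 − x)² ≡ x² (mod 13), it suffices to square x = 0, 1, …, 6: the residues are 0, 1, 4, 9, 3, 12, 10.
So the quadratic residues mod 13 are {0, 1, 3, 4, 9, 10, 12}, and 6 is not among them.
Hence no integer x has x² ≡ 6 (mod 13).

No, no such integer exists.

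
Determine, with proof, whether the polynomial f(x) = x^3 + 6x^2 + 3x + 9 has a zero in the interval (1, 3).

f has no root in that interval.

f(1) = 19 and f(3) = 99, both positive, so a sign-change argument is unavailable; we show f keeps this sign on the whole interval.
Shift to the endpoint 1: with x = 1 + u (0 < u < 2), one computes f(1 + u) = u^3 + 9u^2 + 18u + 19.
The nonzero coefficients here are all positive, so for u > 0 every term is positive (or zero), and the constant term 19 is strictly positive.
So f is strictly positive on (1, 3); no root exists in the interval.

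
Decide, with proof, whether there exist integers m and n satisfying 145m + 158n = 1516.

m = 90, n = -73

Since gcd(145, 158) = 1, every integer is an integer combination of 145 and 158.
Run the Euclidean algorithm on 158 and 145: 158 = 1·145 + 13, 145 = 11·13 + 2, 13 = 6·2 + 1, 2 = 2·1 + 0.
Working back up the chain: 1 = 13 − 6·2 = 13 − 6·(145 − 11·13) = −6·145 + 67·13 = −6·145 + 67·(158 − 1·145) = 67·158 − 73·145. So 145·(-73) + 158·67 = 1.
Multiplying through by 1516: m = (-73)·1516 = -110668, n = 67·1516 = 101572 is a solution.
Shifting by a multiple of (158, −145) keeps it a solution: m = -110668 + 701·158 = 90, n = 101572 − 701·145 = -73.
Check: 145·90 + 158·(-73) = 13050 − 11534 = 1516. ✓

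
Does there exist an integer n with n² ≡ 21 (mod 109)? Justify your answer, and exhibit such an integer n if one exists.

Take n = 28. Then 28² = 784 = 7·109 + 21, so 28² ≡ 21 (mod 109).

n = 28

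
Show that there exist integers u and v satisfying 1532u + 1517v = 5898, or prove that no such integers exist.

1532 and 1517 are coprime, so 1532u + 1517v ranges over all of ℤ.
Dividing repeatedly: 1532 = 1·1517 + 15, 1517 = 101·15 + 2, 15 = 7·2 + 1, 2 = 2·1 + 0.
Unwinding: 1 = 15 − 7·2 = 15 − 7·(1517 − 101·15) = −7·1517 + 708·15 = −7·1517 + 708·(1532 − 1·1517) = 708·1532 − 715·1517, i.e. 1532·708 + 1517·(-715) = 1.
Times 5898: 1532·4175784 + 1517·(-4217070) = 5898, so (4175784, -4217070) solves it.
Shifting by a multiple of (1517, −1532) keeps it a solution: u = 4175784 − 2752·1517 = 1000, v = -4217070 + 2752·1532 = -1006.
Indeed 1532·1000 + 1517·(-1006) = 1532000 − 1526102 = 5898.

u = 1000, v = -1006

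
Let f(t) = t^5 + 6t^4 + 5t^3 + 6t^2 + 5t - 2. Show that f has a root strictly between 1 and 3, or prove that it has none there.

f(1) = 21 and f(3) = 931, both positive, so a sign-change argument is unavailable; we show f keeps this sign on the whole interval.
Substitute t = 1 + u, where 0 < u < 2 on the interval. Expanding, f(1 + u) = u^5 + 11u^4 + 39u^3 + 67u^2 + 61u + 21.
The nonzero coefficients here are all positive, so for u > 0 every term is positive (or zero), and the constant term 21 is strictly positive.
Therefore f(t) > 0 throughout (1, 3), and f has no zero there.

No such root exists.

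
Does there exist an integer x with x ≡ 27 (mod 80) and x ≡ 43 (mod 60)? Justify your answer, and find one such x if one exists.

Reduce both congruences modulo 20, which divides 80 and 60: they say x ≡ 27 (mod 20) and x ≡ 43 (mod 20).
But 27 mod 20 = 7 while 43 mod 20 = 3, a contradiction.
Hence the system has no solution.

There is no such integer.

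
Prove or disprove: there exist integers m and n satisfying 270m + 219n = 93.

Every value of 270m + 219n is a multiple of gcd(270, 219) = 3; since 3 ∣ 93, solutions exist.
Dividing through by 3 reduces the equation to 90m + 73n = 31.
Dividing repeatedly: 90 = 1·73 + 17, 73 = 4·17 + 5, 17 = 3·5 + 2, 5 = 2·2 + 1, 2 = 2·1 + 0.
Working back up the chain: 1 = 5 − 2·2 = 5 − 2·(17 − 3·5) = −2·17 + 7·5 = −2·17 + 7·(73 − 4·17) = 7·73 − 30·17 = 7·73 − 30·(90 − 1·73) = −30·90 + 37·73. So 90·(-30) + 73·37 = 1.
Scaling by 31 gives the particular solution (m, n) = (-930, 1147).
Shifting by a multiple of (73, −90) keeps it a solution: m = -930 + 13·73 = 19, n = 1147 − 13·90 = -23.
Indeed 270·19 + 219·(-23) = 5130 − 5037 = 93.

m = 19, n = -23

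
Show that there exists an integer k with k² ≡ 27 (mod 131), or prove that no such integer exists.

k = 17

Take k = 17. Then 17² = 289 = 2·131 + 27, so 17² ≡ 27 (mod 131).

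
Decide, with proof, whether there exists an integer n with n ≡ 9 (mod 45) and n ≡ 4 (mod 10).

n = 54

gcd(45, 10) = 5. A simultaneous solution exists iff 9 ≡ 4 (mod 5); here 9 mod 5 = 4 = 4 mod 5, so it does.
Step through n = 9, 9 + 45, 9 + 2·45, …: the values 9, 54 reduce mod 10 to 9, 4. The value 54 hits 4.
Indeed 54 ≡ 9 (mod 45) and 54 ≡ 4 (mod 10).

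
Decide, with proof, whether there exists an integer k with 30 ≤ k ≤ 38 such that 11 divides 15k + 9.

For k = 30, 31, …, 38 the values of 15k + 9 modulo 11 are 8, 1, 5, 9, 2, 6, 10, 3, 7 respectively.
The residue 0 does not occur, so no k in [30, 38] makes 15k + 9 a multiple of 11.

No, no such integer k in that range exists.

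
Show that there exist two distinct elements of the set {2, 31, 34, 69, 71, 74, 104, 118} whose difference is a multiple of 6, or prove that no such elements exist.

2 and 74 are such a pair.

Both 2 and 74 leave remainder 2 on division by 6; their difference 72 = 12·6 is a multiple of 6.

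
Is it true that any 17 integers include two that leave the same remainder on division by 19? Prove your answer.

Try 17 consecutive integers, 6, 7, …, 22. Their remainders mod 19 are 6, 7, 8, 9, 10, 11, 12, 13, 14, 15, 16, 17, 18, 0, 1, 2, 3 — pairwise different, as any 17 ≤ 19 consecutive integers have distinct residues.
So no two of them leave the same remainder on division by 19; the claim fails for this set.

No; for instance {6, 7, 8, 9, 10, 11, 12, 13, 14, 15, 16, 17, 18, 19, 20, 21, 22} is a counterexample.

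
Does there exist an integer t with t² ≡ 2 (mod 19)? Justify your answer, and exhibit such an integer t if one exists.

No such integer exists.

Squares mod 19 repeat after t = 9 (as (−t)² = t²); for t = 0..9 they are 0, 1, 4, 9, 16, 6, 17, 11, 7, 5.
So the quadratic residues mod 19 are {0, 1, 4, 5, 6, 7, 9, 11, 16, 17}, and 2 is not among them.
Therefore t² ≡ 2 (mod 19) has no solution.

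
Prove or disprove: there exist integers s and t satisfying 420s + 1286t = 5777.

No, no such integers exist.

Both 420 and 1286 are divisible by gcd(420, 1286) = 2, hence so is any combination 420s + 1286t.
However 5777 leaves remainder 1 on division by 2.
Therefore 420s + 1286t = 5777 has no solution in integers.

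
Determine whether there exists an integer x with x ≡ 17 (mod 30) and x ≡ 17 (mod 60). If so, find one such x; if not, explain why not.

x = 17

gcd(30, 60) = 30. A simultaneous solution exists iff 17 ≡ 17 (mod 30); here 17 mod 30 = 17 = 17 mod 30, so it does.
The smallest candidate x = 17 works directly: 17 ≡ 17 (mod 60).
Indeed 17 ≡ 17 (mod 30) and 17 ≡ 17 (mod 60).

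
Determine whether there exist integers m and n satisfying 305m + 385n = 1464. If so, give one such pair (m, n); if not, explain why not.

No, no such integers exist.

gcd(305, 385) = 5, so every integer of the form 305m + 385n is a multiple of 5.
But 1464 = 5·292 + 4, so 5 ∤ 1464.
Therefore 305m + 385n = 1464 has no solution in integers.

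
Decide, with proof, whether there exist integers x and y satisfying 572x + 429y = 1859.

Every value of 572x + 429y is a multiple of gcd(572, 429) = 143; since 143 ∣ 1859, solutions exist.
Dividing through by 143 reduces the equation to 4x + 3y = 13.
Euclidean algorithm: 4 = 1·3 + 1, 3 = 3·1 + 0.
Unwinding: 1 = 4 − 1·3, i.e. 4·1 + 3·(-1) = 1.
Scaling by 13 gives the particular solution (x, y) = (13, -13).
The general solution is x = 13 + 3k, y = -13 − 4k; taking k = -4 gives the smaller pair x = 1, y = 3.
Check: 572·1 + 429·3 = 572 + 1287 = 1859. ✓

x = 1, y = 3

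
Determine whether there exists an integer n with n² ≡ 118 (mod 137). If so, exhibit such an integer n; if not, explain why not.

Take n = 114. Then 114² = 12996 = 94·137 + 118, so 114² ≡ 118 (mod 137).

n = 114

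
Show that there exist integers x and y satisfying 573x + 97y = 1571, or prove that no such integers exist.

x = 41, y = -226

Since gcd(573, 97) = 1, every integer is an integer combination of 573 and 97.
Dividing repeatedly: 573 = 5·97 + 88, 97 = 1·88 + 9, 88 = 9·9 + 7, 9 = 1·7 + 2, 7 = 3·2 + 1, 2 = 2·1 + 0.
Working back up the chain: 1 = 7 − 3·2 = 7 − 3·(9 − 1·7) = −3·9 + 4·7 = −3·9 + 4·(88 − 9·9) = 4·88 − 39·9 = 4·88 − 39·(97 − 1·88) = −39·97 + 43·88 = −39·97 + 43·(573 − 5·97) = 43·573 − 254·97. So 573·43 + 97·(-254) = 1.
Times 1571: 573·67553 + 97·(-399034) = 1571, so (67553, -399034) solves it.
Shifting by a multiple of (97, −573) keeps it a solution: x = 67553 − 696·97 = 41, y = -399034 + 696·573 = -226.
Indeed 573·41 + 97·(-226) = 23493 − 21922 = 1571.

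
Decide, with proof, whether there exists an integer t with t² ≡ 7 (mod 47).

t = 30

t = 30 works: 30² = 900, and 900 − 7 = 893 = 19·47.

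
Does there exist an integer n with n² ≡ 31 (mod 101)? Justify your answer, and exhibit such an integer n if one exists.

Take n = 58. Then 58² = 3364 = 33·101 + 31, so 58² ≡ 31 (mod 101).

n = 58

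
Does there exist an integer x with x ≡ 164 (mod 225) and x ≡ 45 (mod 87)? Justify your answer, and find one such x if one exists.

No, no such integer exists.

gcd(225, 87) = 3. If x ≡ 164 (mod 225) and x ≡ 45 (mod 87), then x ≡ 164 (mod 3) and x ≡ 45 (mod 3).
But 164 mod 3 = 2 while 45 mod 3 = 0, a contradiction.
Therefore no such x exists.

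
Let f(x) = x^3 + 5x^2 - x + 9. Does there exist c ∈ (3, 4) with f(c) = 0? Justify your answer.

No.

f(3) = 78 and f(4) = 149, both positive, so a sign-change argument is unavailable; we show f keeps this sign on the whole interval.
Shift to the endpoint 3: with x = 3 + u (0 < u < 1), one computes f(3 + u) = u^3 + 14u^2 + 56u + 78.
All 4 nonzero coefficients of this polynomial in u are positive; hence for u > 0 the value is a sum of positive terms (the constant 78 among them).
So f is strictly positive on (3, 4); no root exists in the interval.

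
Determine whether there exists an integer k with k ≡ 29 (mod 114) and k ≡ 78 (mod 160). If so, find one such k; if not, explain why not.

gcd(114, 160) = 2. If k ≡ 29 (mod 114) and k ≡ 78 (mod 160), then k ≡ 29 (mod 2) and k ≡ 78 (mod 2).
These are incompatible: 29 − 78 = -49 is not divisible by 2.
Therefore no such k exists.

No such integer exists.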